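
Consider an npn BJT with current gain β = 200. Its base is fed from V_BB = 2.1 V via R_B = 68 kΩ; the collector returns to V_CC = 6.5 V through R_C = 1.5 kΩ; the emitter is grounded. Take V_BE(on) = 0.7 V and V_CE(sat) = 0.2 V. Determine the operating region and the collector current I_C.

Assume active. Base-emitter loop: I_B = (V_BB − V_BE)/R_B = (2.1 − 0.7)/68 = 0.0206 mA.
I_C = β·I_B = 200×0.0206 = 4.12 mA.
V_CE = V_CC − I_C·R_C = 6.5 − 4.12×1.5 = 0.324 V > V_CE(sat), so the active-region assumption holds.

active; I_C ≈ 4.1 mA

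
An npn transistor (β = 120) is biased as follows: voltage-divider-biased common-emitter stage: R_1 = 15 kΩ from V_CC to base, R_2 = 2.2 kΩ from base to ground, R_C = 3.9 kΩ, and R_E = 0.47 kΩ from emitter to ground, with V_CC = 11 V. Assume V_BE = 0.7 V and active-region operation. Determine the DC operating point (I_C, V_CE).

I_C ≈ 1.4 mA, V_CE ≈ 4.7 V

Thevenize the base divider: V_Th = V_CC·R_2/(R_1+R_2) = 11×2.2/17.2 = 1.41 V, R_Th = R_1‖R_2 = 1.92 kΩ.
Base-emitter loop: V_Th = I_B·R_Th + V_BE + (β+1)I_B·R_E, so I_B = (1.41 − 0.7) / (1.92 + 121×0.47) = 0.012 mA.
I_C = β·I_B = 120×0.012 = 1.44 mA, and I_E = (β+1)I_B = 1.46 mA.
V_CE = V_CC − I_C·R_C − I_E·R_E = 11 − 1.44×3.9 − 1.46×0.47 = 4.69 V.
V_CE = 4.69 V > 0.2 V confirms active-region operation.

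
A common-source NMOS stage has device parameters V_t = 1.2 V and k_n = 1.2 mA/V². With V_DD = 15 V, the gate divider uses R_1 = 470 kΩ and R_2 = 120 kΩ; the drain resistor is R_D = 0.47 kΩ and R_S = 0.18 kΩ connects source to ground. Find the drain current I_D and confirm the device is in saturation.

I_D ≈ 1.5 mA

V_G = V_DD·R_2/(R_1+R_2) = 15×120/590 = 3.05 V.
Assume saturation: I_D = (k_n/2)(V_GS − V_t)² with V_GS = V_G − I_D·R_S = 3.05 − 0.18·I_D.
Substituting gives 0.0194·I_D² − 1.4·I_D + 2.06 = 0, with roots I_D = 1.5 or 70.5 mA.
The root I_D = 70.5 mA gives V_GS = -9.64 V ≤ V_t, so take I_D = 1.5 mA.
Then V_GS = 2.78 V and V_DS = V_DD − I_D(R_D+R_S) = 15 − 1.5×0.65 = 14 V.
Saturation requires V_DS ≥ V_GS − V_t = 1.58 V; 14 ≥ 1.58 ✓.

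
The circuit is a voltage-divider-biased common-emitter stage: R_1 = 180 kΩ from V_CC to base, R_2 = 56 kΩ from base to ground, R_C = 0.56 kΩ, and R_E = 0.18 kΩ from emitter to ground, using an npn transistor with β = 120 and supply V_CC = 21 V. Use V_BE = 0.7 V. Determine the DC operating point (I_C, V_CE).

Thevenize the base divider: V_Th = V_CC·R_2/(R_1+R_2) = 21×56/236 = 4.98 V, R_Th = R_1‖R_2 = 42.7 kΩ.
Base-emitter loop: V_Th = I_B·R_Th + V_BE + (β+1)I_B·R_E, so I_B = (4.98 − 0.7) / (42.7 + 121×0.18) = 0.0664 mA.
I_C = β·I_B = 120×0.0664 = 7.97 mA, and I_E = (β+1)I_B = 8.04 mA.
V_CE = V_CC − I_C·R_C − I_E·R_E = 21 − 7.97×0.56 − 8.04×0.18 = 15.1 V.
V_CE = 15.1 V > 0.2 V confirms active-region operation.

I_C ≈ 8 mA, V_CE ≈ 15 V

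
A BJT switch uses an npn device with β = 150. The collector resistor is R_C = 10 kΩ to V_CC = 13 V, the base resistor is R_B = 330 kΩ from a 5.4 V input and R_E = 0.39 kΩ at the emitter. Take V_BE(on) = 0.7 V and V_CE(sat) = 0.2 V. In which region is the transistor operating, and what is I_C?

saturation; I_C ≈ 1.2 mA

Assume active: I_B = (5.4 − 0.7)/(330 + 151×0.39) = 0.0121 mA, I_C = β·I_B = 1.81 mA.
Then V_CE = 13 − 1.81×10 − 1.82×0.39 = -5.84 V < 0.2 V — the active assumption fails.
Re-solve with V_CE = 0.2 V. KCL at the emitter: V_E/R_E = (V_BB−0.7−V_E)/R_B + (V_CC−0.2−V_E)/R_C, giving V_E = 0.485 V.
I_C = (V_CC − 0.2 − V_E)/R_C = (12.8 − 0.485)/10 = 1.23 mA.
Check: I_B = (4.7 − 0.485)/330 = 0.0128 mA, and β·I_B = 1.92 mA > I_C, confirming saturation.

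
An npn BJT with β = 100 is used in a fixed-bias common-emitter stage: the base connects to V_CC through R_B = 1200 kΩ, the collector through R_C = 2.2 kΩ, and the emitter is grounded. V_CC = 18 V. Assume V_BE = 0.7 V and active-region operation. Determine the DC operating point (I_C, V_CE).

I_C ≈ 1.4 mA, V_CE ≈ 15 V

Base loop: V_CC = I_B·R_B + V_BE, so I_B = (18 − 0.7)/1200 kΩ = 0.0144 mA.
In the active region I_C = β·I_B = 100 × 0.0144 = 1.44 mA.
Collector loop: V_CE = V_CC − I_C·R_C = 18 − 1.44×2.2 = 14.8 V.
Since V_CE = 14.8 V > V_CE(sat) ≈ 0.2 V, the transistor is in the active region as assumed.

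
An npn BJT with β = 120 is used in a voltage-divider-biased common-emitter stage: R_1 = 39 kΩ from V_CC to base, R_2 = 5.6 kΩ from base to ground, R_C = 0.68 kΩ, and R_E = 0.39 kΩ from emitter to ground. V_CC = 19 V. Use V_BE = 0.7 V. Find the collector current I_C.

I_C ≈ 3.9 mA

Thevenize the base divider: V_Th = V_CC·R_2/(R_1+R_2) = 19×5.6/44.6 = 2.39 V, R_Th = R_1‖R_2 = 4.9 kΩ.
Base-emitter loop: V_Th = I_B·R_Th + V_BE + (β+1)I_B·R_E, so I_B = (2.39 − 0.7) / (4.9 + 121×0.39) = 0.0324 mA.
I_C = β·I_B = 120×0.0324 = 3.88 mA, and I_E = (β+1)I_B = 3.92 mA.
V_CE = V_CC − I_C·R_C − I_E·R_E = 19 − 3.88×0.68 − 3.92×0.39 = 14.8 V.
V_CE = 14.8 V > 0.2 V confirms active-region operation.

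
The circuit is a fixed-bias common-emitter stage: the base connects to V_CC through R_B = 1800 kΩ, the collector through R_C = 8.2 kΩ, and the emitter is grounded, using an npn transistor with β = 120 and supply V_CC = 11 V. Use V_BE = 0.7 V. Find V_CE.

V_CE ≈ 5.4 V

Base loop: V_CC = I_B·R_B + V_BE, so I_B = (11 − 0.7)/1800 kΩ = 0.00572 mA.
In the active region I_C = β·I_B = 120 × 0.00572 = 0.687 mA.
Collector loop: V_CE = V_CC − I_C·R_C = 11 − 0.687×8.2 = 5.37 V.
Since V_CE = 5.37 V > V_CE(sat) ≈ 0.2 V, the transistor is in the active region as assumed.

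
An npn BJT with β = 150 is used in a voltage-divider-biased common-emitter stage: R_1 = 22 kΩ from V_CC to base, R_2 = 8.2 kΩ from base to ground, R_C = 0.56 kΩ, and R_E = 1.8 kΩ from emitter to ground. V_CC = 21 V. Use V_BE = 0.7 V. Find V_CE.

V_CE ≈ 15 V

Thevenize the base divider: V_Th = V_CC·R_2/(R_1+R_2) = 21×8.2/30.2 = 5.7 V, R_Th = R_1‖R_2 = 5.97 kΩ.
Base-emitter loop: V_Th = I_B·R_Th + V_BE + (β+1)I_B·R_E, so I_B = (5.7 − 0.7) / (5.97 + 151×1.8) = 0.018 mA.
I_C = β·I_B = 150×0.018 = 2.7 mA, and I_E = (β+1)I_B = 2.72 mA.
V_CE = V_CC − I_C·R_C − I_E·R_E = 21 − 2.7×0.56 − 2.72×1.8 = 14.6 V.
V_CE = 14.6 V > 0.2 V confirms active-region operation.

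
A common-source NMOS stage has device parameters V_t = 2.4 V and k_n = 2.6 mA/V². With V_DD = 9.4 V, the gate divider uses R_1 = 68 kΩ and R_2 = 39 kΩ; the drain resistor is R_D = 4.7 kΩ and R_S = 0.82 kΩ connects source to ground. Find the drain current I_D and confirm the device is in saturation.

V_G = V_DD·R_2/(R_1+R_2) = 9.4×39/107 = 3.43 V.
Assume saturation: I_D = (k_n/2)(V_GS − V_t)² with V_GS = V_G − I_D·R_S = 3.43 − 0.82·I_D.
Substituting gives 0.874·I_D² − 3.19·I_D + 1.37 = 0, with roots I_D = 0.497 or 3.15 mA.
The root I_D = 3.15 mA gives V_GS = 0.843 V ≤ V_t, so take I_D = 0.497 mA.
Then V_GS = 3.02 V and V_DS = V_DD − I_D(R_D+R_S) = 9.4 − 0.497×5.52 = 6.66 V.
Saturation requires V_DS ≥ V_GS − V_t = 0.618 V; 6.66 ≥ 0.618 ✓.

I_D ≈ 0.5 mA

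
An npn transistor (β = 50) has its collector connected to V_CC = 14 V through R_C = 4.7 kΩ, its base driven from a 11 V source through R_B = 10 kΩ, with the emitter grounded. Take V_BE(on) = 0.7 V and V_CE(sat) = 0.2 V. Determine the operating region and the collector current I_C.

saturation; I_C ≈ 2.9 mA

Assume active: I_B = (11 − 0.7)/10 = 1.03 mA, giving I_C = β·I_B = 51.5 mA.
But then V_CE = 14 − 51.5×4.7 = -228 V < V_CE(sat) = 0.2 V — impossible in the active region.
So the transistor is saturated. With V_CE = 0.2 V, I_C = (V_CC − 0.2)/R_C = 13.8/4.7 = 2.94 mA.
Check: β·I_B = 51.5 mA > I_C = 2.94 mA, confirming saturation.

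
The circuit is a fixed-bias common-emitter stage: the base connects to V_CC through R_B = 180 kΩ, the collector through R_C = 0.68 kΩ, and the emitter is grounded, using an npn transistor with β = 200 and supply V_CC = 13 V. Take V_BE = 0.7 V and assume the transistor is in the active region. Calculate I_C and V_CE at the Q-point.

Base loop: V_CC = I_B·R_B + V_BE, so I_B = (13 − 0.7)/180 kΩ = 0.0683 mA.
In the active region I_C = β·I_B = 200 × 0.0683 = 13.7 mA.
Collector loop: V_CE = V_CC − I_C·R_C = 13 − 13.7×0.68 = 3.71 V.
Since V_CE = 3.71 V > V_CE(sat) ≈ 0.2 V, the transistor is in the active region as assumed.

I_C ≈ 14 mA, V_CE ≈ 3.7 V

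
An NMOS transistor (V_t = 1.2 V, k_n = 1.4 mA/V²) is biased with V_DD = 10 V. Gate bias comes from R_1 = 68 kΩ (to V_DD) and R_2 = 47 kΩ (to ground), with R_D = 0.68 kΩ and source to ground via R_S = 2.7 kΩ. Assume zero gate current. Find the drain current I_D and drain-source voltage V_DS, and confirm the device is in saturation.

I_D ≈ 0.7 mA, V_DS ≈ 7.6 V

V_G = V_DD·R_2/(R_1+R_2) = 10×47/115 = 4.09 V.
Assume saturation: I_D = (k_n/2)(V_GS − V_t)² with V_GS = V_G − I_D·R_S = 4.09 − 2.7·I_D.
Substituting gives 5.1·I_D² − 11.9·I_D + 5.83 = 0, with roots I_D = 0.699 or 1.64 mA.
The root I_D = 1.64 mA gives V_GS = -0.328 V ≤ V_t, so take I_D = 0.699 mA.
Then V_GS = 2.2 V and V_DS = V_DD − I_D(R_D+R_S) = 10 − 0.699×3.38 = 7.64 V.
Saturation requires V_DS ≥ V_GS − V_t = 0.999 V; 7.64 ≥ 0.999 ✓.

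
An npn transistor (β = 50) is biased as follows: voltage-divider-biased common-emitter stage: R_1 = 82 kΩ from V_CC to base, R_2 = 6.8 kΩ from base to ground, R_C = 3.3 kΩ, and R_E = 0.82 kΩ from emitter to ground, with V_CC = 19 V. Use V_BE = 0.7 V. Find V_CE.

Thevenize the base divider: V_Th = V_CC·R_2/(R_1+R_2) = 19×6.8/88.8 = 1.45 V, R_Th = R_1‖R_2 = 6.28 kΩ.
Base-emitter loop: V_Th = I_B·R_Th + V_BE + (β+1)I_B·R_E, so I_B = (1.45 − 0.7) / (6.28 + 51×0.82) = 0.0157 mA.
I_C = β·I_B = 50×0.0157 = 0.785 mA, and I_E = (β+1)I_B = 0.8 mA.
V_CE = V_CC − I_C·R_C − I_E·R_E = 19 − 0.785×3.3 − 0.8×0.82 = 15.8 V.
V_CE = 15.8 V > 0.2 V confirms active-region operation.

V_CE ≈ 16 V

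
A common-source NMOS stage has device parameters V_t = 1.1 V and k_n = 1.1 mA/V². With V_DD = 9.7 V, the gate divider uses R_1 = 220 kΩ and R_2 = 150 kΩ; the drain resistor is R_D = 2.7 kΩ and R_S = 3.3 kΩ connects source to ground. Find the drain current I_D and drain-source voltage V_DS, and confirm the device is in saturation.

I_D ≈ 0.55 mA, V_DS ≈ 6.4 V

V_G = V_DD·R_2/(R_1+R_2) = 9.7×150/370 = 3.93 V.
Assume saturation: I_D = (k_n/2)(V_GS − V_t)² with V_GS = V_G − I_D·R_S = 3.93 − 3.3·I_D.
Substituting gives 5.99·I_D² − 11.3·I_D + 4.41 = 0, with roots I_D = 0.554 or 1.33 mA.
The root I_D = 1.33 mA gives V_GS = -0.455 V ≤ V_t, so take I_D = 0.554 mA.
Then V_GS = 2.1 V and V_DS = V_DD − I_D(R_D+R_S) = 9.7 − 0.554×6 = 6.38 V.
Saturation requires V_DS ≥ V_GS − V_t = 1 V; 6.38 ≥ 1 ✓.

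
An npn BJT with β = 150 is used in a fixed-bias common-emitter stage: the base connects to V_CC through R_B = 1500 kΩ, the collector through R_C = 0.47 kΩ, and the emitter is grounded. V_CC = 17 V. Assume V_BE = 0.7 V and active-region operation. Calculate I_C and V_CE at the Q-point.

I_C ≈ 1.6 mA, V_CE ≈ 16 V

Base loop: V_CC = I_B·R_B + V_BE, so I_B = (17 − 0.7)/1500 kΩ = 0.0109 mA.
In the active region I_C = β·I_B = 150 × 0.0109 = 1.63 mA.
Collector loop: V_CE = V_CC − I_C·R_C = 17 − 1.63×0.47 = 16.2 V.
Since V_CE = 16.2 V > V_CE(sat) ≈ 0.2 V, the transistor is in the active region as assumed.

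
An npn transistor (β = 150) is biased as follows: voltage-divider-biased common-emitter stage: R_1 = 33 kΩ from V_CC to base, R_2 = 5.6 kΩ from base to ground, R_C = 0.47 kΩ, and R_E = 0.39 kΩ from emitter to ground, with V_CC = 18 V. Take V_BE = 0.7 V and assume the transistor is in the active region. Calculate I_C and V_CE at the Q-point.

Thevenize the base divider: V_Th = V_CC·R_2/(R_1+R_2) = 18×5.6/38.6 = 2.61 V, R_Th = R_1‖R_2 = 4.79 kΩ.
Base-emitter loop: V_Th = I_B·R_Th + V_BE + (β+1)I_B·R_E, so I_B = (2.61 − 0.7) / (4.79 + 151×0.39) = 0.03 mA.
I_C = β·I_B = 150×0.03 = 4.5 mA, and I_E = (β+1)I_B = 4.53 mA.
V_CE = V_CC − I_C·R_C − I_E·R_E = 18 − 4.5×0.47 − 4.53×0.39 = 14.1 V.
V_CE = 14.1 V > 0.2 V confirms active-region operation.

I_C ≈ 4.5 mA, V_CE ≈ 14 V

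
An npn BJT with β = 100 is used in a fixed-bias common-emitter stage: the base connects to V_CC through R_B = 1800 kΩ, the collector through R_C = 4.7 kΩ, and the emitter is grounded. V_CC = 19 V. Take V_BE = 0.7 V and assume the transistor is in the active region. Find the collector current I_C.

Base loop: V_CC = I_B·R_B + V_BE, so I_B = (19 − 0.7)/1800 kΩ = 0.0102 mA.
In the active region I_C = β·I_B = 100 × 0.0102 = 1.02 mA.
Collector loop: V_CE = V_CC − I_C·R_C = 19 − 1.02×4.7 = 14.2 V.
Since V_CE = 14.2 V > V_CE(sat) ≈ 0.2 V, the transistor is in the active region as assumed.

I_C ≈ 1 mA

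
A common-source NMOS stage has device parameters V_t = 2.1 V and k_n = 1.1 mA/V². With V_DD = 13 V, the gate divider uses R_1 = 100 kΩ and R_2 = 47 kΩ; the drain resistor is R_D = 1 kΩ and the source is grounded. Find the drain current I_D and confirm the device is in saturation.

V_G = V_DD·R_2/(R_1+R_2) = 13×47/147 = 4.16 V. With the source grounded, V_GS = V_G = 4.16 V.
Assume saturation: I_D = (k_n/2)(V_GS − V_t)² = (1.1/2)×(4.16 − 2.1)² = 0.55×2.06² = 2.33 mA.
V_DS = V_DD − I_D·R_D = 13 − 2.33×1 = 10.7 V.
Saturation requires V_DS ≥ V_GS − V_t = 2.06 V; 10.7 ≥ 2.06 ✓.

I_D ≈ 2.3 mA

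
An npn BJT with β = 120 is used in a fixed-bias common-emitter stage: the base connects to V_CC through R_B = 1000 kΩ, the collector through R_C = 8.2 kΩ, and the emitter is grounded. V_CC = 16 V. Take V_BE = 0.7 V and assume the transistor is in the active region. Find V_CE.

V_CE ≈ 0.94 V

Base loop: V_CC = I_B·R_B + V_BE, so I_B = (16 − 0.7)/1000 kΩ = 0.0153 mA.
In the active region I_C = β·I_B = 120 × 0.0153 = 1.84 mA.
Collector loop: V_CE = V_CC − I_C·R_C = 16 − 1.84×8.2 = 0.945 V.
Since V_CE = 0.945 V > V_CE(sat) ≈ 0.2 V, the transistor is in the active region as assumed.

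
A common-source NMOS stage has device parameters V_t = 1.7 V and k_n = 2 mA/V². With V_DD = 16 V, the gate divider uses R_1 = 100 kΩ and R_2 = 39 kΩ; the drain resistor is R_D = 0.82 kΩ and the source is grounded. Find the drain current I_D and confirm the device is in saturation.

I_D ≈ 7.8 mA

V_G = V_DD·R_2/(R_1+R_2) = 16×39/139 = 4.49 V. With the source grounded, V_GS = V_G = 4.49 V.
Assume saturation: I_D = (k_n/2)(V_GS − V_t)² = (2/2)×(4.49 − 1.7)² = 1×2.79² = 7.78 mA.
V_DS = V_DD − I_D·R_D = 16 − 7.78×0.82 = 9.62 V.
Saturation requires V_DS ≥ V_GS − V_t = 2.79 V; 9.62 ≥ 2.79 ✓.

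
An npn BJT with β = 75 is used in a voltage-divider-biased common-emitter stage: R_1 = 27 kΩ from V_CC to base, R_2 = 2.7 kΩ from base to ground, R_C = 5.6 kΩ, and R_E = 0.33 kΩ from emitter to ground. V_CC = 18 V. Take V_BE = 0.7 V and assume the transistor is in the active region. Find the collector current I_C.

I_C ≈ 2.6 mA

Thevenize the base divider: V_Th = V_CC·R_2/(R_1+R_2) = 18×2.7/29.7 = 1.64 V, R_Th = R_1‖R_2 = 2.45 kΩ.
Base-emitter loop: V_Th = I_B·R_Th + V_BE + (β+1)I_B·R_E, so I_B = (1.64 − 0.7) / (2.45 + 76×0.33) = 0.034 mA.
I_C = β·I_B = 75×0.034 = 2.55 mA, and I_E = (β+1)I_B = 2.58 mA.
V_CE = V_CC − I_C·R_C − I_E·R_E = 18 − 2.55×5.6 − 2.58×0.33 = 2.86 V.
V_CE = 2.86 V > 0.2 V confirms active-region operation.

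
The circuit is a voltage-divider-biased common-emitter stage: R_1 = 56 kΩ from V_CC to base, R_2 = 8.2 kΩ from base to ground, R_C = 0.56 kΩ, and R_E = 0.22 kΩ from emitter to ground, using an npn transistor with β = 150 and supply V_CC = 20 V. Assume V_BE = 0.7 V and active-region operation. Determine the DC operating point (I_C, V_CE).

Thevenize the base divider: V_Th = V_CC·R_2/(R_1+R_2) = 20×8.2/64.2 = 2.55 V, R_Th = R_1‖R_2 = 7.15 kΩ.
Base-emitter loop: V_Th = I_B·R_Th + V_BE + (β+1)I_B·R_E, so I_B = (2.55 − 0.7) / (7.15 + 151×0.22) = 0.0459 mA.
I_C = β·I_B = 150×0.0459 = 6.89 mA, and I_E = (β+1)I_B = 6.94 mA.
V_CE = V_CC − I_C·R_C − I_E·R_E = 20 − 6.89×0.56 − 6.94×0.22 = 14.6 V.
V_CE = 14.6 V > 0.2 V confirms active-region operation.

I_C ≈ 6.9 mA, V_CE ≈ 15 V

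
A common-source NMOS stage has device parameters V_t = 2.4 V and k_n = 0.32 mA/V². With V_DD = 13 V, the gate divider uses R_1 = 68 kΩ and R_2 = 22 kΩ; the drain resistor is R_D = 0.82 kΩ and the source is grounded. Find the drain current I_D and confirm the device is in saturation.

I_D ≈ 0.097 mA

V_G = V_DD·R_2/(R_1+R_2) = 13×22/90 = 3.18 V. With the source grounded, V_GS = V_G = 3.18 V.
Assume saturation: I_D = (k_n/2)(V_GS − V_t)² = (0.32/2)×(3.18 − 2.4)² = 0.16×0.778² = 0.0968 mA.
V_DS = V_DD − I_D·R_D = 13 − 0.0968×0.82 = 12.9 V.
Saturation requires V_DS ≥ V_GS − V_t = 0.778 V; 12.9 ≥ 0.778 ✓.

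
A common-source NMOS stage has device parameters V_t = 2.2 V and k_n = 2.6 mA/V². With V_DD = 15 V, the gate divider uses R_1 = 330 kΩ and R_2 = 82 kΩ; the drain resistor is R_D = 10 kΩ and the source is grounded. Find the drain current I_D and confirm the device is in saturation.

V_G = V_DD·R_2/(R_1+R_2) = 15×82/412 = 2.99 V. With the source grounded, V_GS = V_G = 2.99 V.
Assume saturation: I_D = (k_n/2)(V_GS − V_t)² = (2.6/2)×(2.99 − 2.2)² = 1.3×0.785² = 0.802 mA.
V_DS = V_DD − I_D·R_D = 15 − 0.802×10 = 6.98 V.
Saturation requires V_DS ≥ V_GS − V_t = 0.785 V; 6.98 ≥ 0.785 ✓.

I_D ≈ 0.8 mA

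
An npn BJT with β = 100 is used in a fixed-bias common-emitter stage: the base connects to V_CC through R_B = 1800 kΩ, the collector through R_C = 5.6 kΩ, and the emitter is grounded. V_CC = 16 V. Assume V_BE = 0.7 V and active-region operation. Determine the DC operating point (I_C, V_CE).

I_C ≈ 0.85 mA, V_CE ≈ 11 V

Base loop: V_CC = I_B·R_B + V_BE, so I_B = (16 − 0.7)/1800 kΩ = 0.0085 mA.
In the active region I_C = β·I_B = 100 × 0.0085 = 0.85 mA.
Collector loop: V_CE = V_CC − I_C·R_C = 16 − 0.85×5.6 = 11.2 V.
Since V_CE = 11.2 V > V_CE(sat) ≈ 0.2 V, the transistor is in the active region as assumed.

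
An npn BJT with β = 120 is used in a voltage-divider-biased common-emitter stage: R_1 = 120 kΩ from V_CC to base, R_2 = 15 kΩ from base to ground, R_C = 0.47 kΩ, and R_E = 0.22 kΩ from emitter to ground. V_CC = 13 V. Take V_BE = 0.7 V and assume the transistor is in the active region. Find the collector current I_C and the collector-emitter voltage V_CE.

Thevenize the base divider: V_Th = V_CC·R_2/(R_1+R_2) = 13×15/135 = 1.44 V, R_Th = R_1‖R_2 = 13.3 kΩ.
Base-emitter loop: V_Th = I_B·R_Th + V_BE + (β+1)I_B·R_E, so I_B = (1.44 − 0.7) / (13.3 + 121×0.22) = 0.0186 mA.
I_C = β·I_B = 120×0.0186 = 2.24 mA, and I_E = (β+1)I_B = 2.25 mA.
V_CE = V_CC − I_C·R_C − I_E·R_E = 13 − 2.24×0.47 − 2.25×0.22 = 11.5 V.
V_CE = 11.5 V > 0.2 V confirms active-region operation.

I_C ≈ 2.2 mA, V_CE ≈ 11 V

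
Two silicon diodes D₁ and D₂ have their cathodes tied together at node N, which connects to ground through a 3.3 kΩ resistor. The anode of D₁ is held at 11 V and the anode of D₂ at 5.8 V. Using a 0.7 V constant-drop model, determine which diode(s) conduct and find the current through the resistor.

Assume both conduct. Then node N would need to be at both 11−0.7 = 10.3 V and 5.8−0.7 = 5.1 V, which is impossible.
Assume only D₁ conducts: V_N = 11 − 0.7 = 10.3 V, so I_R = 10.3/3.3 = 3.12 mA.
Check D₂: its anode-to-cathode voltage is 5.8 − 10.3 = -4.5 V < 0.7 V, so it is off. The assumption is consistent.

Only D₁ conducts; I_R ≈ 3.1 mA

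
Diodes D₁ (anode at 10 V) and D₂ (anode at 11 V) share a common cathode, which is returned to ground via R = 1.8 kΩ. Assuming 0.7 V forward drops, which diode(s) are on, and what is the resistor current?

Only D₂ conducts; I_R ≈ 5.7 mA

Assume both conduct. Then node N would need to be at both 10−0.7 = 9.3 V and 11−0.7 = 10.3 V, which is impossible.
Assume only D₂ conducts: V_N = 11 − 0.7 = 10.3 V, so I_R = 10.3/1.8 = 5.72 mA.
Check D₁: its anode-to-cathode voltage is 10 − 10.3 = -0.3 V < 0.7 V, so it is off. The assumption is consistent.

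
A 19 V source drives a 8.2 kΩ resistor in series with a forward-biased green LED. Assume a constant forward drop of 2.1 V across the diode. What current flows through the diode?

KVL around the loop: 19 = V_D + I·R = 2.1 + I × 8.2 kΩ.
So I = (19 − 2.1) / 8.2 kΩ = 16.9 / 8.2 = 2.06 mA.

I ≈ 2.1 mA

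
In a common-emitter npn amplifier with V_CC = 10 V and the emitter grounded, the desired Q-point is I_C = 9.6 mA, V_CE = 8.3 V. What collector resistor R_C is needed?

Collector loop: V_CC = I_C·R_C + V_CE.
R_C = (V_CC − V_CE)/I_C = (10 − 8.3)/9.6 = 0.177 kΩ.

R_C ≈ 0.18 kΩ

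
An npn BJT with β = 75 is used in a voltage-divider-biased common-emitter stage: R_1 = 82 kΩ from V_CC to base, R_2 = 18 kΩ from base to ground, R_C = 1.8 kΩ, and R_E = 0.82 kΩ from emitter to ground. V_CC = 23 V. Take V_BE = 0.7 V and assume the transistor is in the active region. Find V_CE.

V_CE ≈ 14 V

Thevenize the base divider: V_Th = V_CC·R_2/(R_1+R_2) = 23×18/100 = 4.14 V, R_Th = R_1‖R_2 = 14.8 kΩ.
Base-emitter loop: V_Th = I_B·R_Th + V_BE + (β+1)I_B·R_E, so I_B = (4.14 − 0.7) / (14.8 + 76×0.82) = 0.0446 mA.
I_C = β·I_B = 75×0.0446 = 3.35 mA, and I_E = (β+1)I_B = 3.39 mA.
V_CE = V_CC − I_C·R_C − I_E·R_E = 23 − 3.35×1.8 − 3.39×0.82 = 14.2 V.
V_CE = 14.2 V > 0.2 V confirms active-region operation.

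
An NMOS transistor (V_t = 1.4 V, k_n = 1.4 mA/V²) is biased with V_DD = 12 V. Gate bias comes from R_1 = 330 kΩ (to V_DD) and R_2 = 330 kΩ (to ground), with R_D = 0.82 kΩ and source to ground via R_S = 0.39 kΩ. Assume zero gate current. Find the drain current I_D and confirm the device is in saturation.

V_G = V_DD·R_2/(R_1+R_2) = 12×330/660 = 6 V.
Assume saturation: I_D = (k_n/2)(V_GS − V_t)² with V_GS = V_G − I_D·R_S = 6 − 0.39·I_D.
Substituting gives 0.106·I_D² − 3.51·I_D + 14.8 = 0, with roots I_D = 4.97 or 28 mA.
The root I_D = 28 mA gives V_GS = -4.93 V ≤ V_t, so take I_D = 4.97 mA.
Then V_GS = 4.06 V and V_DS = V_DD − I_D(R_D+R_S) = 12 − 4.97×1.21 = 5.99 V.
Saturation requires V_DS ≥ V_GS − V_t = 2.66 V; 5.99 ≥ 2.66 ✓.

I_D ≈ 5 mA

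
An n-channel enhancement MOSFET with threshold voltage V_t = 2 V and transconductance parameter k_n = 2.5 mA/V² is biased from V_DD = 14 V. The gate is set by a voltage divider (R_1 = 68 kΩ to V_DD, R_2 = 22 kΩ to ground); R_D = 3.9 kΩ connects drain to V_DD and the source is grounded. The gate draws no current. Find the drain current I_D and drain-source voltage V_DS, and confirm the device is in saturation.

V_G = V_DD·R_2/(R_1+R_2) = 14×22/90 = 3.42 V. With the source grounded, V_GS = V_G = 3.42 V.
Assume saturation: I_D = (k_n/2)(V_GS − V_t)² = (2.5/2)×(3.42 − 2)² = 1.25×1.42² = 2.53 mA.
V_DS = V_DD − I_D·R_D = 14 − 2.53×3.9 = 4.14 V.
Saturation requires V_DS ≥ V_GS − V_t = 1.42 V; 4.14 ≥ 1.42 ✓.

I_D ≈ 2.5 mA, V_DS ≈ 4.1 V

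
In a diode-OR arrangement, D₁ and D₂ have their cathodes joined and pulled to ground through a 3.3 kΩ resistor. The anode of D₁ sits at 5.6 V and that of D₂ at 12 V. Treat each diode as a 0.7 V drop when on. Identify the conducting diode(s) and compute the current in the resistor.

Assume both conduct. Then node N would need to be at both 5.6−0.7 = 4.9 V and 12−0.7 = 11.3 V, which is impossible.
Assume only D₂ conducts: V_N = 12 − 0.7 = 11.3 V, so I_R = 11.3/3.3 = 3.42 mA.
Check D₁: its anode-to-cathode voltage is 5.6 − 11.3 = -5.7 V < 0.7 V, so it is off. The assumption is consistent.

Only D₂ conducts; I_R ≈ 3.4 mA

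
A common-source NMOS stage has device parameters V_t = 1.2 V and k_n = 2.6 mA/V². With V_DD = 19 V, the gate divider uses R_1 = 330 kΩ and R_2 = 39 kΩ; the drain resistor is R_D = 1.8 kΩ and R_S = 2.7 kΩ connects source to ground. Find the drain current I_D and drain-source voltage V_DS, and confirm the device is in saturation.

I_D ≈ 0.17 mA, V_DS ≈ 18 V

V_G = V_DD·R_2/(R_1+R_2) = 19×39/369 = 2.01 V.
Assume saturation: I_D = (k_n/2)(V_GS − V_t)² with V_GS = V_G − I_D·R_S = 2.01 − 2.7·I_D.
Substituting gives 9.48·I_D² − 6.67·I_D + 0.849 = 0, with roots I_D = 0.167 or 0.537 mA.
The root I_D = 0.537 mA gives V_GS = 0.557 V ≤ V_t, so take I_D = 0.167 mA.
Then V_GS = 1.56 V and V_DS = V_DD − I_D(R_D+R_S) = 19 − 0.167×4.5 = 18.2 V.
Saturation requires V_DS ≥ V_GS − V_t = 0.358 V; 18.2 ≥ 0.358 ✓.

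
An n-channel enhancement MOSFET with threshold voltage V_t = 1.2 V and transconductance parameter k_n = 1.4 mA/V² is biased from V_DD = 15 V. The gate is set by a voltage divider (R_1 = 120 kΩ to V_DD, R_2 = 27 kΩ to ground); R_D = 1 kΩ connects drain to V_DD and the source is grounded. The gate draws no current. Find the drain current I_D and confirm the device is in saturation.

I_D ≈ 1.7 mA

V_G = V_DD·R_2/(R_1+R_2) = 15×27/147 = 2.76 V. With the source grounded, V_GS = V_G = 2.76 V.
Assume saturation: I_D = (k_n/2)(V_GS − V_t)² = (1.4/2)×(2.76 − 1.2)² = 0.7×1.56² = 1.69 mA.
V_DS = V_DD − I_D·R_D = 15 − 1.69×1 = 13.3 V.
Saturation requires V_DS ≥ V_GS − V_t = 1.56 V; 13.3 ≥ 1.56 ✓.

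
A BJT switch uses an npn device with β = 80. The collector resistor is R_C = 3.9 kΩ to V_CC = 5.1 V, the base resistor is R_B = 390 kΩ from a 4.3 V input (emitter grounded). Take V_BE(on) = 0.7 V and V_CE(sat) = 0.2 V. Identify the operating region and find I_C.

Assume active. Base-emitter loop: I_B = (V_BB − V_BE)/R_B = (4.3 − 0.7)/390 = 0.00923 mA.
I_C = β·I_B = 80×0.00923 = 0.738 mA.
V_CE = V_CC − I_C·R_C = 5.1 − 0.738×3.9 = 2.22 V > V_CE(sat), so the active-region assumption holds.

active; I_C ≈ 0.74 mA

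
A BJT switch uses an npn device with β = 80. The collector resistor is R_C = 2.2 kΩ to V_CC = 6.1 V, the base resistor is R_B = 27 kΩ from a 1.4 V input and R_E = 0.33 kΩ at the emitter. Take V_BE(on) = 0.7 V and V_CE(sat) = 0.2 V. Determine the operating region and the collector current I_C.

Assume active. Base-emitter loop: I_B = (V_BB − V_BE)/(R_B + (β+1)R_E) = (1.4 − 0.7)/(27 + 81×0.33) = 0.013 mA.
I_C = β·I_B = 80×0.013 = 1.04 mA.
V_CE = V_CC − I_C·R_C − I_E·R_E = 6.1 − 1.04×2.2 − 1.06×0.33 = 3.46 V > V_CE(sat), so the active-region assumption holds.

active; I_C ≈ 1 mA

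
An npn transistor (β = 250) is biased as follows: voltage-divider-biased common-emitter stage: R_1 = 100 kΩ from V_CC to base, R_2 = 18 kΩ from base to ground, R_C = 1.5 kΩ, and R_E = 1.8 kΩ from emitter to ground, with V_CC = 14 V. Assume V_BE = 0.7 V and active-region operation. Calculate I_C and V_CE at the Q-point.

Thevenize the base divider: V_Th = V_CC·R_2/(R_1+R_2) = 14×18/118 = 2.14 V, R_Th = R_1‖R_2 = 15.3 kΩ.
Base-emitter loop: V_Th = I_B·R_Th + V_BE + (β+1)I_B·R_E, so I_B = (2.14 − 0.7) / (15.3 + 251×1.8) = 0.00307 mA.
I_C = β·I_B = 250×0.00307 = 0.768 mA, and I_E = (β+1)I_B = 0.772 mA.
V_CE = V_CC − I_C·R_C − I_E·R_E = 14 − 0.768×1.5 − 0.772×1.8 = 11.5 V.
V_CE = 11.5 V > 0.2 V confirms active-region operation.

I_C ≈ 0.77 mA, V_CE ≈ 11 V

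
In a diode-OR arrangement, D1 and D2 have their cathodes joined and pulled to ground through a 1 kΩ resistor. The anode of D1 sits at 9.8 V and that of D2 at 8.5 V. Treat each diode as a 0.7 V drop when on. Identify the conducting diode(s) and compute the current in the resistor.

Only D1 conducts; I_R ≈ 9.1 mA

Assume both conduct. Then node N would need to be at both 9.8−0.7 = 9.1 V and 8.5−0.7 = 7.8 V, which is impossible.
Assume only D1 conducts: V_N = 9.8 − 0.7 = 9.1 V, so I_R = 9.1/1 = 9.1 mA.
Check D2: its anode-to-cathode voltage is 8.5 − 9.1 = -0.6 V < 0.7 V, so it is off. The assumption is consistent.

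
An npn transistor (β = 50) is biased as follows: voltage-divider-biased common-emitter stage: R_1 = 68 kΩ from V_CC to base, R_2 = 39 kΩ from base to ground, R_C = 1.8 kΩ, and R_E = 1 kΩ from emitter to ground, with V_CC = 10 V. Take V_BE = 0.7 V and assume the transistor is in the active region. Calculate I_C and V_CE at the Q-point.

I_C ≈ 1.9 mA, V_CE ≈ 4.5 V

Thevenize the base divider: V_Th = V_CC·R_2/(R_1+R_2) = 10×39/107 = 3.64 V, R_Th = R_1‖R_2 = 24.8 kΩ.
Base-emitter loop: V_Th = I_B·R_Th + V_BE + (β+1)I_B·R_E, so I_B = (3.64 − 0.7) / (24.8 + 51×1) = 0.0389 mA.
I_C = β·I_B = 50×0.0389 = 1.94 mA, and I_E = (β+1)I_B = 1.98 mA.
V_CE = V_CC − I_C·R_C − I_E·R_E = 10 − 1.94×1.8 − 1.98×1 = 4.52 V.
V_CE = 4.52 V > 0.2 V confirms active-region operation.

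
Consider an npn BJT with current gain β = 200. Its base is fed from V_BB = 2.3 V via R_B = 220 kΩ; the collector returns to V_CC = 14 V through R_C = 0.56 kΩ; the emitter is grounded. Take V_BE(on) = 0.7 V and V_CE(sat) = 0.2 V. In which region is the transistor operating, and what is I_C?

Assume active. Base-emitter loop: I_B = (V_BB − V_BE)/R_B = (2.3 − 0.7)/220 = 0.00727 mA.
I_C = β·I_B = 200×0.00727 = 1.45 mA.
V_CE = V_CC − I_C·R_C = 14 − 1.45×0.56 = 13.2 V > V_CE(sat), so the active-region assumption holds.

active; I_C ≈ 1.5 mA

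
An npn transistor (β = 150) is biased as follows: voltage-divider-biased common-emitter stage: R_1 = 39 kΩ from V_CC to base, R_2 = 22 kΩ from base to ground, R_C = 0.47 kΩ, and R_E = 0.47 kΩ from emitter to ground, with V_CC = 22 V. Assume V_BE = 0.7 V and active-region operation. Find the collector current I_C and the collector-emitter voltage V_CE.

I_C ≈ 13 mA, V_CE ≈ 10 V

Thevenize the base divider: V_Th = V_CC·R_2/(R_1+R_2) = 22×22/61 = 7.93 V, R_Th = R_1‖R_2 = 14.1 kΩ.
Base-emitter loop: V_Th = I_B·R_Th + V_BE + (β+1)I_B·R_E, so I_B = (7.93 − 0.7) / (14.1 + 151×0.47) = 0.0851 mA.
I_C = β·I_B = 150×0.0851 = 12.8 mA, and I_E = (β+1)I_B = 12.8 mA.
V_CE = V_CC − I_C·R_C − I_E·R_E = 22 − 12.8×0.47 − 12.8×0.47 = 9.96 V.
V_CE = 9.96 V > 0.2 V confirms active-region operation.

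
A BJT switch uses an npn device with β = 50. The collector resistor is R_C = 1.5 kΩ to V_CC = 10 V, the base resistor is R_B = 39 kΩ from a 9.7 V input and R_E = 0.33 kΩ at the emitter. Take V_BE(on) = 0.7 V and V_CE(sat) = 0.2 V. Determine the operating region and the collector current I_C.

Assume active: I_B = (9.7 − 0.7)/(39 + 51×0.33) = 0.161 mA, I_C = β·I_B = 8.06 mA.
Then V_CE = 10 − 8.06×1.5 − 8.22×0.33 = -4.8 V < 0.2 V — the active assumption fails.
Re-solve with V_CE = 0.2 V. KCL at the emitter: V_E/R_E = (V_BB−0.7−V_E)/R_B + (V_CC−0.2−V_E)/R_C, giving V_E = 1.82 V.
I_C = (V_CC − 0.2 − V_E)/R_C = (9.8 − 1.82)/1.5 = 5.32 mA.
Check: I_B = (9 − 1.82)/39 = 0.184 mA, and β·I_B = 9.21 mA > I_C, confirming saturation.

saturation; I_C ≈ 5.3 mA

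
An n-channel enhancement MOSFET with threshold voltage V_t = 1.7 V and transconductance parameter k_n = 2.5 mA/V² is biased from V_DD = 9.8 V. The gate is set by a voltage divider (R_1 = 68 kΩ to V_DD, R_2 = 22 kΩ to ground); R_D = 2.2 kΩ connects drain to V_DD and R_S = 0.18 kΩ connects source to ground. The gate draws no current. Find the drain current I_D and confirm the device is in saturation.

I_D ≈ 0.47 mA

V_G = V_DD·R_2/(R_1+R_2) = 9.8×22/90 = 2.4 V.
Assume saturation: I_D = (k_n/2)(V_GS − V_t)² with V_GS = V_G − I_D·R_S = 2.4 − 0.18·I_D.
Substituting gives 0.0405·I_D² − 1.31·I_D + 0.605 = 0, with roots I_D = 0.467 or 32 mA.
The root I_D = 32 mA gives V_GS = -3.36 V ≤ V_t, so take I_D = 0.467 mA.
Then V_GS = 2.31 V and V_DS = V_DD − I_D(R_D+R_S) = 9.8 − 0.467×2.38 = 8.69 V.
Saturation requires V_DS ≥ V_GS − V_t = 0.611 V; 8.69 ≥ 0.611 ✓.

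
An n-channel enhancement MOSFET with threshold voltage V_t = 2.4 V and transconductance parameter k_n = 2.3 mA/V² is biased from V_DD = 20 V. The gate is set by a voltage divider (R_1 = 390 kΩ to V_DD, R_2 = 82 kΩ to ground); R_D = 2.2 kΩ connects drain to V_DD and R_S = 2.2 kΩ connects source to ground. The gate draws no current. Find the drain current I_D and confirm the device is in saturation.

V_G = V_DD·R_2/(R_1+R_2) = 20×82/472 = 3.47 V.
Assume saturation: I_D = (k_n/2)(V_GS − V_t)² with V_GS = V_G − I_D·R_S = 3.47 − 2.2·I_D.
Substituting gives 5.57·I_D² − 6.44·I_D + 1.33 = 0, with roots I_D = 0.269 or 0.888 mA.
The root I_D = 0.888 mA gives V_GS = 1.52 V ≤ V_t, so take I_D = 0.269 mA.
Then V_GS = 2.88 V and V_DS = V_DD − I_D(R_D+R_S) = 20 − 0.269×4.4 = 18.8 V.
Saturation requires V_DS ≥ V_GS − V_t = 0.483 V; 18.8 ≥ 0.483 ✓.

I_D ≈ 0.27 mA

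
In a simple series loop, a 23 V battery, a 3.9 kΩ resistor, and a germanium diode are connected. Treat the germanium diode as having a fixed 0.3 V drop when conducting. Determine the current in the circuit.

I ≈ 5.8 mA

KVL around the loop: 23 = V_D + I·R = 0.3 + I × 3.9 kΩ.
So I = (23 − 0.3) / 3.9 kΩ = 22.7 / 3.9 = 5.82 mA.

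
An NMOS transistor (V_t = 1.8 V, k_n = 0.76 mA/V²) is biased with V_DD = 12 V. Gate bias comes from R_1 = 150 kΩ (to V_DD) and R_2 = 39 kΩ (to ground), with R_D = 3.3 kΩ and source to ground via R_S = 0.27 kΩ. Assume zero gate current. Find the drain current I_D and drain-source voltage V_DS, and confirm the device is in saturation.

V_G = V_DD·R_2/(R_1+R_2) = 12×39/189 = 2.48 V.
Assume saturation: I_D = (k_n/2)(V_GS − V_t)² with V_GS = V_G − I_D·R_S = 2.48 − 0.27·I_D.
Substituting gives 0.0277·I_D² − 1.14·I_D + 0.174 = 0, with roots I_D = 0.153 or 41 mA.
The root I_D = 41 mA gives V_GS = -8.58 V ≤ V_t, so take I_D = 0.153 mA.
Then V_GS = 2.43 V and V_DS = V_DD − I_D(R_D+R_S) = 12 − 0.153×3.57 = 11.5 V.
Saturation requires V_DS ≥ V_GS − V_t = 0.635 V; 11.5 ≥ 0.635 ✓.

I_D ≈ 0.15 mA, V_DS ≈ 11 V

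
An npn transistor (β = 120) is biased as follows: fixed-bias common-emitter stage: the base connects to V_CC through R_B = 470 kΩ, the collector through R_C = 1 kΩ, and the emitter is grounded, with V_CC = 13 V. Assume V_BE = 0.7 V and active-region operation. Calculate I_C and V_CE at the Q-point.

Base loop: V_CC = I_B·R_B + V_BE, so I_B = (13 − 0.7)/470 kΩ = 0.0262 mA.
In the active region I_C = β·I_B = 120 × 0.0262 = 3.14 mA.
Collector loop: V_CE = V_CC − I_C·R_C = 13 − 3.14×1 = 9.86 V.
Since V_CE = 9.86 V > V_CE(sat) ≈ 0.2 V, the transistor is in the active region as assumed.

I_C ≈ 3.1 mA, V_CE ≈ 9.9 V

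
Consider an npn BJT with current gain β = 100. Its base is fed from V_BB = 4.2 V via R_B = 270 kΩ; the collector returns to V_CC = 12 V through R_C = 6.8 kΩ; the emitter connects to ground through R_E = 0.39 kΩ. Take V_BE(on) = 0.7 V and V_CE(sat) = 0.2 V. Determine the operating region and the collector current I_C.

Assume active. Base-emitter loop: I_B = (V_BB − V_BE)/(R_B + (β+1)R_E) = (4.2 − 0.7)/(270 + 101×0.39) = 0.0113 mA.
I_C = β·I_B = 100×0.0113 = 1.13 mA.
V_CE = V_CC − I_C·R_C − I_E·R_E = 12 − 1.13×6.8 − 1.14×0.39 = 3.86 V > V_CE(sat), so the active-region assumption holds.

active; I_C ≈ 1.1 mA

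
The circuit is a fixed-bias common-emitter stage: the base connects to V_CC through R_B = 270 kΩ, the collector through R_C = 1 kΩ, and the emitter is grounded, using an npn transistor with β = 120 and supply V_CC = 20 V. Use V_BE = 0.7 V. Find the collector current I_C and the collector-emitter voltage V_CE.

I_C ≈ 8.6 mA, V_CE ≈ 11 V

Base loop: V_CC = I_B·R_B + V_BE, so I_B = (20 − 0.7)/270 kΩ = 0.0715 mA.
In the active region I_C = β·I_B = 120 × 0.0715 = 8.58 mA.
Collector loop: V_CE = V_CC − I_C·R_C = 20 − 8.58×1 = 11.4 V.
Since V_CE = 11.4 V > V_CE(sat) ≈ 0.2 V, the transistor is in the active region as assumed.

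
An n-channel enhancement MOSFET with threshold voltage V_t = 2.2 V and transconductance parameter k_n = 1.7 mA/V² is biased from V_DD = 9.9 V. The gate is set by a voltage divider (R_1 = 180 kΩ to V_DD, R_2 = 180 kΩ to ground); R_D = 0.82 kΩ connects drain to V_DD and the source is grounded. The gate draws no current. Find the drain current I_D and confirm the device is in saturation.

I_D ≈ 6.4 mA

V_G = V_DD·R_2/(R_1+R_2) = 9.9×180/360 = 4.95 V. With the source grounded, V_GS = V_G = 4.95 V.
Assume saturation: I_D = (k_n/2)(V_GS − V_t)² = (1.7/2)×(4.95 − 2.2)² = 0.85×2.75² = 6.43 mA.
V_DS = V_DD − I_D·R_D = 9.9 − 6.43×0.82 = 4.63 V.
Saturation requires V_DS ≥ V_GS − V_t = 2.75 V; 4.63 ≥ 2.75 ✓.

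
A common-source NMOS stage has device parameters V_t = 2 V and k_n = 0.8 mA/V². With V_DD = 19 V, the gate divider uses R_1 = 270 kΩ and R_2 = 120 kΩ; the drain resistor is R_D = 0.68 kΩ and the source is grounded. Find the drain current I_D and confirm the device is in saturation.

I_D ≈ 5.9 mA

V_G = V_DD·R_2/(R_1+R_2) = 19×120/390 = 5.85 V. With the source grounded, V_GS = V_G = 5.85 V.
Assume saturation: I_D = (k_n/2)(V_GS − V_t)² = (0.8/2)×(5.85 − 2)² = 0.4×3.85² = 5.92 mA.
V_DS = V_DD − I_D·R_D = 19 − 5.92×0.68 = 15 V.
Saturation requires V_DS ≥ V_GS − V_t = 3.85 V; 15 ≥ 3.85 ✓.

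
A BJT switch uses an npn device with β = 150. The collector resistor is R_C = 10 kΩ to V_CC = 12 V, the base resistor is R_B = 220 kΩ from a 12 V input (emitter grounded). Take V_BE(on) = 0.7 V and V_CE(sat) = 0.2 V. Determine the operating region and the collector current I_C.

saturation; I_C ≈ 1.2 mA

Assume active: I_B = (12 − 0.7)/220 = 0.0514 mA, giving I_C = β·I_B = 7.7 mA.
But then V_CE = 12 − 7.7×10 = -65 V < V_CE(sat) = 0.2 V — impossible in the active region.
So the transistor is saturated. With V_CE = 0.2 V, I_C = (V_CC − 0.2)/R_C = 11.8/10 = 1.18 mA.
Check: β·I_B = 7.7 mA > I_C = 1.18 mA, confirming saturation.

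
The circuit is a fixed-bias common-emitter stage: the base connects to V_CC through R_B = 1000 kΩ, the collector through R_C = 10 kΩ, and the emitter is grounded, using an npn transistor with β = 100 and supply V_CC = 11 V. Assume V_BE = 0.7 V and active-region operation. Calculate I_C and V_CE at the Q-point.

Base loop: V_CC = I_B·R_B + V_BE, so I_B = (11 − 0.7)/1000 kΩ = 0.0103 mA.
In the active region I_C = β·I_B = 100 × 0.0103 = 1.03 mA.
Collector loop: V_CE = V_CC − I_C·R_C = 11 − 1.03×10 = 0.7 V.
Since V_CE = 0.7 V > V_CE(sat) ≈ 0.2 V, the transistor is in the active region as assumed.

I_C ≈ 1 mA, V_CE ≈ 0.7 V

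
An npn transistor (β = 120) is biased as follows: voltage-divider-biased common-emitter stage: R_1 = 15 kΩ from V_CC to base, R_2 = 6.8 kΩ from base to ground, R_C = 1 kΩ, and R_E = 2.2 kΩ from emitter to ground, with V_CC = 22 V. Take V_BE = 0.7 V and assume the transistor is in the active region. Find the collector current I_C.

Thevenize the base divider: V_Th = V_CC·R_2/(R_1+R_2) = 22×6.8/21.8 = 6.86 V, R_Th = R_1‖R_2 = 4.68 kΩ.
Base-emitter loop: V_Th = I_B·R_Th + V_BE + (β+1)I_B·R_E, so I_B = (6.86 − 0.7) / (4.68 + 121×2.2) = 0.0227 mA.
I_C = β·I_B = 120×0.0227 = 2.73 mA, and I_E = (β+1)I_B = 2.75 mA.
V_CE = V_CC − I_C·R_C − I_E·R_E = 22 − 2.73×1 − 2.75×2.2 = 13.2 V.
V_CE = 13.2 V > 0.2 V confirms active-region operation.

I_C ≈ 2.7 mA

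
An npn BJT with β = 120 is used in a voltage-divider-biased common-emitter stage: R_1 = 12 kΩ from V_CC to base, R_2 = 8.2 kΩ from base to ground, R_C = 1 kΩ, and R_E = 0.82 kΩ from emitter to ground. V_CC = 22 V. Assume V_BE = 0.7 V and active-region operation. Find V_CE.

V_CE ≈ 4.7 V

Thevenize the base divider: V_Th = V_CC·R_2/(R_1+R_2) = 22×8.2/20.2 = 8.93 V, R_Th = R_1‖R_2 = 4.87 kΩ.
Base-emitter loop: V_Th = I_B·R_Th + V_BE + (β+1)I_B·R_E, so I_B = (8.93 − 0.7) / (4.87 + 121×0.82) = 0.0791 mA.
I_C = β·I_B = 120×0.0791 = 9.49 mA, and I_E = (β+1)I_B = 9.57 mA.
V_CE = V_CC − I_C·R_C − I_E·R_E = 22 − 9.49×1 − 9.57×0.82 = 4.67 V.
V_CE = 4.67 V > 0.2 V confirms active-region operation.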